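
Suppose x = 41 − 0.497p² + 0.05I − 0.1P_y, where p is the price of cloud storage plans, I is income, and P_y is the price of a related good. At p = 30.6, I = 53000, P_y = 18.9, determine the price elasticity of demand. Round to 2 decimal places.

-0.42

x = 41 − 0.497(30.6)² + 0.05(53000) − 0.1(18.9) = 41 − 465.3709 + 2650 − 1.89 = 2223.7391.
∂x/∂p = −2·0.497·p = -30.4164, so E_p = -30.4164·(30.6/2223.7391) ≈ -0.42.
|E_p| < 1: demand is inelastic.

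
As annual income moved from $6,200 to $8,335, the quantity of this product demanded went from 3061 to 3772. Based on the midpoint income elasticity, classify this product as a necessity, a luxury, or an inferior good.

%ΔQ = (3772 − 3061)/[(3061+3772)/2] = 711/3416.5 ≈ 0.2081.
%ΔY = (8,335 − 6,200)/[(6,200+8,335)/2] = 2135/7267.5 ≈ 0.2938.
E_I = %ΔQ/%ΔY ≈ 0.708.
E_I ∈ (0,1): normal good (necessity).

necessity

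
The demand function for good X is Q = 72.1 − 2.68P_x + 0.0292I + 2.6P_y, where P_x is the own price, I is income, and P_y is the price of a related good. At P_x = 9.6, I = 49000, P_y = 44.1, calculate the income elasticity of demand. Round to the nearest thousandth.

0.899

Substituting, Q = 72.1 − 2.68(9.6) + 0.0292(49000) + 2.6(44.1) = 72.1 − 25.728 + 1430.8 + 114.66 = 1591.832.
∂Q/∂I = +0.0292, so E_I = 0.0292·(49000/1591.832) ≈ 0.899.
E_I ∈ (0,1): normal good (necessity).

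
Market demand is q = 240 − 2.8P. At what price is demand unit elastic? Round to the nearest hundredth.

42.86

For linear demand q = a − bP, E = −bP/(a − bP). |E| = 1 ⇒ bP = a − bP ⇒ P = a/(2b).
P = 240/(2·2.8) ≈ 42.86.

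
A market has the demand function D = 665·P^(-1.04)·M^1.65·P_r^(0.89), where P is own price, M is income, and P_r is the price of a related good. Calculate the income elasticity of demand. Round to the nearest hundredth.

For a Cobb–Douglas (constant-elasticity) form D = A·M^α·…, the elasticity with respect to M equals the exponent α at every point.
Here the exponent on M is 1.65, so the income elasticity of demand is 1.65.

1.65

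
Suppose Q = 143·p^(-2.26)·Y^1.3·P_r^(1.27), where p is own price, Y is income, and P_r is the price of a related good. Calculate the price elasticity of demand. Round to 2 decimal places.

-2.26

For a Cobb–Douglas (constant-elasticity) form Q = A·p^α·…, the elasticity with respect to p equals the exponent α at every point.
Here the exponent on p is -2.26, so the price elasticity of demand is -2.26.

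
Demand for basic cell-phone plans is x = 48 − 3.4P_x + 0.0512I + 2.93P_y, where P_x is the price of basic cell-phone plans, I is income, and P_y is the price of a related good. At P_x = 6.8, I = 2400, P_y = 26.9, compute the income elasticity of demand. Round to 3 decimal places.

0.542

Substituting, x = 48 − 3.4(6.8) + 0.0512(2400) + 2.93(26.9) = 48 − 23.12 + 122.88 + 78.817 = 226.577.
∂x/∂I = +0.0512, so E_I = 0.0512·(2400/226.577) ≈ 0.542.
E_I ∈ (0,1): normal good (necessity).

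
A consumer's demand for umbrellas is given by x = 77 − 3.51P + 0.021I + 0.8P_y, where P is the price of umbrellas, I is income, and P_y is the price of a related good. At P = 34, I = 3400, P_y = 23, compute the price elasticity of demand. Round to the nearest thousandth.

-2.515

Evaluating quantity at (P, I, P_y) gives x = 77 − 3.51(34) + 0.021(3400) + 0.8(23) = 77 − 119.34 + 71.4 + 18.4 = 47.46.
∂x/∂P = −3.51, so E_p = (−3.51)·(34/47.46) ≈ -2.515.
|E_p| > 1: demand is elastic.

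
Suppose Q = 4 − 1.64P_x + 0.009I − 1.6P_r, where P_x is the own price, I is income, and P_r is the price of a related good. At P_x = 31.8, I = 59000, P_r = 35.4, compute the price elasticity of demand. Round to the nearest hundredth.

-0.12

Evaluating quantity at (P_x, I, P_r) gives Q = 4 − 1.64(31.8) + 0.009(59000) − 1.6(35.4) = 4 − 52.152 + 531 − 56.64 = 426.208.
∂Q/∂P_x = −1.64, so E_p = (−1.64)·(31.8/426.208) ≈ -0.12.
|E_p| < 1: demand is inelastic.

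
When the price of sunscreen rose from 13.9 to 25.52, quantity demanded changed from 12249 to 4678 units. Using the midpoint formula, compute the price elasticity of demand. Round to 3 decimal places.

%ΔQ = (4678 − 12249)/[(12249 + 4678)/2] = -7571/8463.5 ≈ -0.8945.
%Δp = (25.52 − 13.9)/[(13.9 + 25.52)/2] = 11.62/19.71 ≈ 0.5895.
Arc elasticity E = %ΔQ/%Δp ≈ -0.8945/0.5895 ≈ -1.517.
|E| > 1: demand is elastic over this range.

-1.517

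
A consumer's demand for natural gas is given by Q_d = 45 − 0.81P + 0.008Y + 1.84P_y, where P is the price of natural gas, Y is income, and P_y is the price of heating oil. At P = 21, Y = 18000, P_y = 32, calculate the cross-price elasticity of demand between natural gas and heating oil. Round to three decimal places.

Evaluating quantity at (P, Y, P_y) gives Q_d = 45 − 0.81(21) + 0.008(18000) + 1.84(32) = 45 − 17.01 + 144 + 58.88 = 230.87.
∂Q_d/∂P_y = +1.84, so E_xy = 1.84·(32/230.87) ≈ 0.255.
E_xy > 0: the goods are substitutes.

0.255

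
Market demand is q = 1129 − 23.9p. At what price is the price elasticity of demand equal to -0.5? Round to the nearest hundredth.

15.75

Set −bp/(a − bp) = −0.5 ⇒ bp = 0.5(a − bp) ⇒ bp(1+0.5) = 0.5·a.
p = 0.5·1129/(23.9·1.5) ≈ 15.75.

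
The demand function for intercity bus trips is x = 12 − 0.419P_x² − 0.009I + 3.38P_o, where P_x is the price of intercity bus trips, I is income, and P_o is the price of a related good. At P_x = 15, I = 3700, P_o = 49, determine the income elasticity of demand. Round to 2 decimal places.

At the given point, x = 12 − 0.419(15)² − 0.009(3700) + 3.38(49) = 12 − 94.275 − 33.3 + 165.62 = 50.045.
∂x/∂I = −0.009, so E_I = -0.009·(3700/50.045) ≈ -0.67.
E_I < 0: inferior good.

-0.67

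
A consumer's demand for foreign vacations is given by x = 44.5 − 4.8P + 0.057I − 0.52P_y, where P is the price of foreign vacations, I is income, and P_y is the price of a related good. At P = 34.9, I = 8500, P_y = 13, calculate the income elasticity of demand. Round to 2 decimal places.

1.37

Evaluating quantity at (P, I, P_y) gives x = 44.5 − 4.8(34.9) + 0.057(8500) − 0.52(13) = 44.5 − 167.52 + 484.5 − 6.76 = 354.72.
∂x/∂I = +0.057, so E_I = 0.057·(8500/354.72) ≈ 1.37.
E_I > 1: normal good (luxury).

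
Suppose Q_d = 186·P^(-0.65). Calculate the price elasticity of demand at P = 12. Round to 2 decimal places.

For a Cobb–Douglas (constant-elasticity) form Q_d = A·P^α·…, the elasticity with respect to P equals the exponent α at every point.
Here the exponent on P is -0.65, so the price elasticity of demand is -0.65.

-0.65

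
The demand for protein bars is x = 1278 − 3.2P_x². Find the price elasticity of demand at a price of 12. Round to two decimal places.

At P_x = 12, x = 817.2.
dx/dP_x = −2·3.2·P_x = −76.8.
Point elasticity E = (dx/dP_x)·(P_x/x) = -76.8 × 12/817.2 ≈ -1.13.
|E| > 1, so demand is elastic at this price.

-1.13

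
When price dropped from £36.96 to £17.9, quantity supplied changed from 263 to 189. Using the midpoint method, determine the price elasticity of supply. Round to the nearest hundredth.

0.47

%ΔQ = (189 − 263)/[(263 + 189)/2] = -74/226 ≈ -0.3274.
%Δp = (17.9 − 36.96)/[(36.96 + 17.9)/2] = -19.06/27.43 ≈ -0.6949.
Arc elasticity E = %ΔQ/%Δp ≈ -0.3274/-0.6949 ≈ 0.47.
|E| < 1: supply is inelastic over this range.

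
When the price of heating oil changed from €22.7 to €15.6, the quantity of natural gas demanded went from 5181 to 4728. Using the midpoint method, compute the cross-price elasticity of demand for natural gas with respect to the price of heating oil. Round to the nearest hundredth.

%ΔQ_x = (4728 − 5181)/[(5181+4728)/2] = -453/4954.5 ≈ -0.0914.
%ΔP_y = (15.6 − 22.7)/[(22.7+15.6)/2] ≈ -0.3708.
E_xy = -0.0914/-0.3708 ≈ 0.25.
E_xy > 0, so natural gas and heating oil are substitutes.

0.25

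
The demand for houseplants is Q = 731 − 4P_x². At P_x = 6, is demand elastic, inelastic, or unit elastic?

inelastic

At P_x = 6, Q = 587.
dQ/dP_x = −2·4·P_x = −48.
Point elasticity E = (dQ/dP_x)·(P_x/Q) = -48 × 6/587 ≈ -0.491.
|E| ≈ 0.491 < 1, so demand is inelastic.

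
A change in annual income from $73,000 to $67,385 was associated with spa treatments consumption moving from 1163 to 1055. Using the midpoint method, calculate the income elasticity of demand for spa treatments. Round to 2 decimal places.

%ΔQ = (1055 − 1163)/[(1163+1055)/2] = -108/1109 ≈ -0.0974.
%ΔM = (67,385 − 73,000)/[(73,000+67,385)/2] = -5615/70192.5 ≈ -0.0800.
E_I = %ΔQ/%ΔM ≈ 1.22.
E_I > 1: normal good (luxury).

1.22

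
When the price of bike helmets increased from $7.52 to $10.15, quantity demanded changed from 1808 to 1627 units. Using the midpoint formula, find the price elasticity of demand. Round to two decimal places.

%Δq = (1627 − 1808)/[(1808 + 1627)/2] = -181/1717.5 ≈ -0.1054.
%Δp = (10.15 − 7.52)/[(7.52 + 10.15)/2] = 2.63/8.835 ≈ 0.2977.
Arc elasticity E = %Δq/%Δp ≈ -0.1054/0.2977 ≈ -0.35.
|E| < 1: demand is inelastic over this range.

-0.35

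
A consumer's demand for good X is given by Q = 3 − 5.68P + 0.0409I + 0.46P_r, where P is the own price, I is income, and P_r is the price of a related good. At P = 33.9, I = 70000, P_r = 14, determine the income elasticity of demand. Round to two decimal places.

1.07

First evaluate Q: 3 − 5.68(33.9) + 0.0409(70000) + 0.46(14) = 3 − 192.552 + 2863 + 6.44 = 2679.888.
∂Q/∂I = +0.0409, so E_I = 0.0409·(70000/2679.888) ≈ 1.07.
E_I > 1: normal good (luxury).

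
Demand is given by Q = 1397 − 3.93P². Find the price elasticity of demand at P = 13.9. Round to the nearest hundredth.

-2.38

At P = 13.9, Q = 637.6847.
dQ/dP = −2·3.93·P = −109.254.
Point elasticity E = (dQ/dP)·(P/Q) = -109.254 × 13.9/637.6847 ≈ -2.38.
|E| > 1, so demand is elastic at this price.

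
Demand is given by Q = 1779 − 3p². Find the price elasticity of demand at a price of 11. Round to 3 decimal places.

-0.513

At p = 11, Q = 1416.
dQ/dp = −2·3·p = −66.
Point elasticity E = (dQ/dp)·(p/Q) = -66 × 11/1416 ≈ -0.513.
|E| < 1, so demand is inelastic at this price.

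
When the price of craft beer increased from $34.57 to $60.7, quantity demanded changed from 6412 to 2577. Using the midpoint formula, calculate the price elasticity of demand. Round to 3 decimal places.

-1.556

%Δq = (2577 − 6412)/[(6412 + 2577)/2] = -3835/4494.5 ≈ -0.8533.
%Δp = (60.7 − 34.57)/[(34.57 + 60.7)/2] = 26.13/47.635 ≈ 0.5485.
Arc elasticity E = %Δq/%Δp ≈ -0.8533/0.5485 ≈ -1.556.
|E| > 1: demand is elastic over this range.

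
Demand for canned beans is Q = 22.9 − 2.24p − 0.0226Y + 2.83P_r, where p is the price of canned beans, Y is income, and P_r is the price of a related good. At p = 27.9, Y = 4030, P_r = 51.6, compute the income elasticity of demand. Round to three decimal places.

At the given point, Q = 22.9 − 2.24(27.9) − 0.0226(4030) + 2.83(51.6) = 22.9 − 62.496 − 91.078 + 146.028 = 15.354.
∂Q/∂Y = −0.0226, so E_I = -0.0226·(4030/15.354) ≈ -5.932.
E_I < 0: inferior good.

-5.932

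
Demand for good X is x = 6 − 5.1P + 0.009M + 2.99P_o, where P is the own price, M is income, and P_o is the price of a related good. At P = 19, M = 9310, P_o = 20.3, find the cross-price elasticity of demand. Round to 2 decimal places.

At the given point, x = 6 − 5.1(19) + 0.009(9310) + 2.99(20.3) = 6 − 96.9 + 83.79 + 60.697 = 53.587.
∂x/∂P_o = +2.99, so E_xy = 2.99·(20.3/53.587) ≈ 1.13.
E_xy > 0: the goods are substitutes.

1.13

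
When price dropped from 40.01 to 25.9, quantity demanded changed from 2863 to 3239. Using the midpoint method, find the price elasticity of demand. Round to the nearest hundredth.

-0.29

%ΔQ = (3239 − 2863)/[(2863 + 3239)/2] = 376/3051 ≈ 0.1232.
%ΔP = (25.9 − 40.01)/[(40.01 + 25.9)/2] = -14.11/32.955 ≈ -0.4282.
Arc elasticity E = %ΔQ/%ΔP ≈ 0.1232/-0.4282 ≈ -0.29.
|E| < 1: demand is inelastic over this range.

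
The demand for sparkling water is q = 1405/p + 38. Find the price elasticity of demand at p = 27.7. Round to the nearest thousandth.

At p = 27.7, q = 88.722.
dq/dp = −1405/p² = −1.8311.
Point elasticity E = (dq/dp)·(p/q) = -1.8311 × 27.7/88.722 ≈ -0.572.
|E| < 1, so demand is inelastic at this price.

-0.572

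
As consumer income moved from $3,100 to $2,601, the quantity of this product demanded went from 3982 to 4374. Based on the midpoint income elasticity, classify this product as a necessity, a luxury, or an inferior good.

inferior

%ΔQ = (4374 − 3982)/[(3982+4374)/2] = 392/4178 ≈ 0.0938.
%ΔI = (2,601 − 3,100)/[(3,100+2,601)/2] = -499/2850.5 ≈ -0.1751.
E_I = %ΔQ/%ΔI ≈ -0.536.
E_I < 0: inferior good.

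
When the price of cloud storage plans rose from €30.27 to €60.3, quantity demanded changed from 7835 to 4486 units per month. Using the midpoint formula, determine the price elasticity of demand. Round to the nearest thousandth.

-0.820

%ΔQ = (4486 − 7835)/[(7835 + 4486)/2] = -3349/6160.5 ≈ -0.5436.
%Δp = (60.3 − 30.27)/[(30.27 + 60.3)/2] = 30.03/45.285 ≈ 0.6631.
Arc elasticity E = %ΔQ/%Δp ≈ -0.5436/0.6631 ≈ -0.820.
|E| < 1: demand is inelastic over this range.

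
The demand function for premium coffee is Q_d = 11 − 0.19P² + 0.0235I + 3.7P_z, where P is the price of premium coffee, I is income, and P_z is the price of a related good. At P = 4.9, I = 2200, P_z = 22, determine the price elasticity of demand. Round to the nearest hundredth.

At the given point, Q_d = 11 − 0.19(4.9)² + 0.0235(2200) + 3.7(22) = 11 − 4.5619 + 51.7 + 81.4 = 139.5381.
∂Q_d/∂P = −2·0.19·P = -1.862, so E_p = -1.862·(4.9/139.5381) ≈ -0.07.
|E_p| < 1: demand is inelastic.

-0.07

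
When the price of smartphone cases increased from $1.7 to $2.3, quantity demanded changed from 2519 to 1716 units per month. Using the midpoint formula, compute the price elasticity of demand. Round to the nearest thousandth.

%ΔQ = (1716 − 2519)/[(2519 + 1716)/2] = -803/2117.5 ≈ -0.3792.
%Δp = (2.3 − 1.7)/[(1.7 + 2.3)/2] = 0.6/2 ≈ 0.3000.
Arc elasticity E = %ΔQ/%Δp ≈ -0.3792/0.3000 ≈ -1.264.
|E| > 1: demand is elastic over this range.

-1.264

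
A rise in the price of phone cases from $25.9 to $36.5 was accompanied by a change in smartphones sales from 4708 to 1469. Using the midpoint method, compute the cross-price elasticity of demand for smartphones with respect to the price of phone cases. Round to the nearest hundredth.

%ΔQ_x = (1469 − 4708)/[(4708+1469)/2] = -3239/3088.5 ≈ -1.0487.
%ΔP_y = (36.5 − 25.9)/[(25.9+36.5)/2] ≈ 0.3397.
E_xy = -1.0487/0.3397 ≈ -3.09.
E_xy < 0, so smartphones and phone cases are complements.

-3.09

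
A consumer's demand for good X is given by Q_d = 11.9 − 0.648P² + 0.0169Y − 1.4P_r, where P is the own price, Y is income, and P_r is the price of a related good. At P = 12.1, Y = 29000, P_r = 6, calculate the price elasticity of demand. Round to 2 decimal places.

Q_d = 11.9 − 0.648(12.1)² + 0.0169(29000) − 1.4(6) = 11.9 − 94.8737 + 490.1 − 8.4 = 398.7263.
∂Q_d/∂P = −2·0.648·P = -15.6816, so E_p = -15.6816·(12.1/398.7263) ≈ -0.48.
|E_p| < 1: demand is inelastic.

-0.48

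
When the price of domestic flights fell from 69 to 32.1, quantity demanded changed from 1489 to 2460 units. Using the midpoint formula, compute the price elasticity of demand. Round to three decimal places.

-0.674

%ΔQ = (2460 − 1489)/[(1489 + 2460)/2] = 971/1974.5 ≈ 0.4918.
%ΔP = (32.1 − 69)/[(69 + 32.1)/2] = -36.9/50.55 ≈ -0.7300.
Arc elasticity E = %ΔQ/%ΔP ≈ 0.4918/-0.7300 ≈ -0.674.
|E| < 1: demand is inelastic over this range.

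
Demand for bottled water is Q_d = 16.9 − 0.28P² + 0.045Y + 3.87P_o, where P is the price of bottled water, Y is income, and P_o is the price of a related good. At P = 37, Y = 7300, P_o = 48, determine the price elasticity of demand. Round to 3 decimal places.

-5.186

Substituting, Q_d = 16.9 − 0.28(37)² + 0.045(7300) + 3.87(48) = 16.9 − 383.32 + 328.5 + 185.76 = 147.84.
∂Q_d/∂P = −2·0.28·P = -20.72, so E_p = -20.72·(37/147.84) ≈ -5.186.
|E_p| > 1: demand is elastic.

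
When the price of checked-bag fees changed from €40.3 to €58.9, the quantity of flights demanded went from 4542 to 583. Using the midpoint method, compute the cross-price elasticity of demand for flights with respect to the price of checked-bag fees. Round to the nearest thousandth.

-4.120

%ΔQ_x = (583 − 4542)/[(4542+583)/2] = -3959/2562.5 ≈ -1.5450.
%ΔP_y = (58.9 − 40.3)/[(40.3+58.9)/2] ≈ 0.3750.
E_xy = -1.5450/0.3750 ≈ -4.120.
E_xy < 0, so flights and checked-bag fees are complements.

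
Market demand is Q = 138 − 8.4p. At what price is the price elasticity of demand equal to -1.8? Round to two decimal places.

10.56

Set −bp/(a − bp) = −1.8 ⇒ bp = 1.8(a − bp) ⇒ bp(1+1.8) = 1.8·a.
p = 1.8·138/(8.4·2.8) ≈ 10.56.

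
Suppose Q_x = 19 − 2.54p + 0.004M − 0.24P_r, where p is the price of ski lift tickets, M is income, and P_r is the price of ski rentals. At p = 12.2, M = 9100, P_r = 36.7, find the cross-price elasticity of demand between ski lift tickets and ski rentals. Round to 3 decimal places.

At the given point, Q_x = 19 − 2.54(12.2) + 0.004(9100) − 0.24(36.7) = 19 − 30.988 + 36.4 − 8.808 = 15.604.
∂Q_x/∂P_r = −0.24, so E_xy = -0.24·(36.7/15.604) ≈ -0.564.
E_xy < 0: the goods are complements.

-0.564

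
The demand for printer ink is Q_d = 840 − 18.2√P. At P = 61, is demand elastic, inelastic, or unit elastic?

inelastic

At P = 61, Q_d = 697.8535.
dQ_d/dP = −18.2/(2√P) = −18.2/(2·7.8102).
Point elasticity E = (dQ_d/dP)·(P/Q_d) = -1.1651 × 61/697.8535 ≈ -0.102.
|E| ≈ 0.102 < 1, so demand is inelastic.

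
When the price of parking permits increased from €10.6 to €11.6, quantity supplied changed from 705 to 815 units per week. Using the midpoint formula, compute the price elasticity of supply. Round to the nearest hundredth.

1.61

%ΔQ = (815 − 705)/[(705 + 815)/2] = 110/760 ≈ 0.1447.
%Δp = (11.6 − 10.6)/[(10.6 + 11.6)/2] = 1/11.1 ≈ 0.0901.
Arc elasticity E = %ΔQ/%Δp ≈ 0.1447/0.0901 ≈ 1.61.
|E| > 1: supply is elastic over this range.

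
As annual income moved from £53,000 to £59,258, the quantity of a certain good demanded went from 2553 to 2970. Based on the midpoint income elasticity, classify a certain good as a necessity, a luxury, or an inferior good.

%ΔQ = (2970 − 2553)/[(2553+2970)/2] = 417/2761.5 ≈ 0.1510.
%ΔY = (59,258 − 53,000)/[(53,000+59,258)/2] = 6258/56129 ≈ 0.1115.
E_I = %ΔQ/%ΔY ≈ 1.354.
E_I > 1: normal good (luxury).

luxury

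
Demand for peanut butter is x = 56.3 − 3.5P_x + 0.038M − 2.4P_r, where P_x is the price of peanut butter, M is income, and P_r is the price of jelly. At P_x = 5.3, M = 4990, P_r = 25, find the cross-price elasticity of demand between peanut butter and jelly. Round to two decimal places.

-0.36

Substituting, x = 56.3 − 3.5(5.3) + 0.038(4990) − 2.4(25) = 56.3 − 18.55 + 189.62 − 60 = 167.37.
∂x/∂P_r = −2.4, so E_xy = -2.4·(25/167.37) ≈ -0.36.
E_xy < 0: the goods are complements.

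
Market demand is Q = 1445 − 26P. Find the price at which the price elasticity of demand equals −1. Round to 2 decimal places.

27.79

For linear demand Q = a − bP, E = −bP/(a − bP). |E| = 1 ⇒ bP = a − bP ⇒ P = a/(2b).
P = 1445/(2·26) ≈ 27.79.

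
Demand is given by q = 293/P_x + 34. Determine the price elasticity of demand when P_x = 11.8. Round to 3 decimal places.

At P_x = 11.8, q = 58.8305.
dq/dP_x = −293/P_x² = −2.1043.
Point elasticity E = (dq/dP_x)·(P_x/q) = -2.1043 × 11.8/58.8305 ≈ -0.422.
|E| < 1, so demand is inelastic at this price.

-0.422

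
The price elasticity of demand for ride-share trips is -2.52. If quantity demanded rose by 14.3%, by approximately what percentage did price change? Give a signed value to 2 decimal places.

%ΔQ ≈ E × %ΔP ⇒ %ΔP = %ΔQ / E = (14.3%)/(-2.52) ≈ -5.67%.

-5.67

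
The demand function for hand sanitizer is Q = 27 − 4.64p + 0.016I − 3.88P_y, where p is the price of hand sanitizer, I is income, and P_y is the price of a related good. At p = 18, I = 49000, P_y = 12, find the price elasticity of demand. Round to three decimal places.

-0.123

Substituting, Q = 27 − 4.64(18) + 0.016(49000) − 3.88(12) = 27 − 83.52 + 784 − 46.56 = 680.92.
∂Q/∂p = −4.64, so E_p = (−4.64)·(18/680.92) ≈ -0.123.
|E_p| < 1: demand is inelastic.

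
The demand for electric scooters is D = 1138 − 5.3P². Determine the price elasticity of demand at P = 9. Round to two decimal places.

-1.21

At P = 9, D = 708.7.
dD/dP = −2·5.3·P = −95.4.
Point elasticity E = (dD/dP)·(P/D) = -95.4 × 9/708.7 ≈ -1.21.
|E| > 1, so demand is elastic at this price.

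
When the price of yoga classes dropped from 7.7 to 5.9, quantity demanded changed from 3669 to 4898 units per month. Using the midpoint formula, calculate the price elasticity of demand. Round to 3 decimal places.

%ΔQ = (4898 − 3669)/[(3669 + 4898)/2] = 1229/4283.5 ≈ 0.2869.
%Δp = (5.9 − 7.7)/[(7.7 + 5.9)/2] = -1.8/6.8 ≈ -0.2647.
Arc elasticity E = %ΔQ/%Δp ≈ 0.2869/-0.2647 ≈ -1.084.
|E| > 1: demand is elastic over this range.

-1.084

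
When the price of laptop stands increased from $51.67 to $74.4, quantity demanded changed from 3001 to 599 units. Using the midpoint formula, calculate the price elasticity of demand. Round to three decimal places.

-3.701

%Δq = (599 − 3001)/[(3001 + 599)/2] = -2402/1800 ≈ -1.3344.
%Δp = (74.4 − 51.67)/[(51.67 + 74.4)/2] = 22.73/63.035 ≈ 0.3606.
Arc elasticity E = %Δq/%Δp ≈ -1.3344/0.3606 ≈ -3.701.
|E| > 1: demand is elastic over this range.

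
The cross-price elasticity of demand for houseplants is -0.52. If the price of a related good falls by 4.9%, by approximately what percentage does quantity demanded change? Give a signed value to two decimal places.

2.55

%ΔQ ≈ E × %ΔP_y = (-0.52) × (-4.9%) ≈ 2.55%.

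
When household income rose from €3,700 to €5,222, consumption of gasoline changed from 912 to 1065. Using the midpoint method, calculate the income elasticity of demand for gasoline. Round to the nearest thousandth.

0.454

%ΔQ = (1065 − 912)/[(912+1065)/2] = 153/988.5 ≈ 0.1548.
%ΔI = (5,222 − 3,700)/[(3,700+5,222)/2] = 1522/4461 ≈ 0.3412.
E_I = %ΔQ/%ΔI ≈ 0.454.
E_I ∈ (0,1): normal good (necessity).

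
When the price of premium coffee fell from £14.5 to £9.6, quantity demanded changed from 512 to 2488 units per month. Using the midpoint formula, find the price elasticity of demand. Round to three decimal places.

%Δq = (2488 − 512)/[(512 + 2488)/2] = 1976/1500 ≈ 1.3173.
%ΔP = (9.6 − 14.5)/[(14.5 + 9.6)/2] = -4.9/12.05 ≈ -0.4066.
Arc elasticity E = %Δq/%ΔP ≈ 1.3173/-0.4066 ≈ -3.240.
|E| > 1: demand is elastic over this range.

-3.240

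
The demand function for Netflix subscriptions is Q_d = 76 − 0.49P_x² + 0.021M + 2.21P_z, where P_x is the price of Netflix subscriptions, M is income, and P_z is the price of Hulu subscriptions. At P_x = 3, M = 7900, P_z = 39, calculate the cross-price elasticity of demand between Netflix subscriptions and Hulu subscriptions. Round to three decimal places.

0.266

Evaluating quantity at (P_x, M, P_z) gives Q_d = 76 − 0.49(3)² + 0.021(7900) + 2.21(39) = 76 − 4.41 + 165.9 + 86.19 = 323.68.
∂Q_d/∂P_z = +2.21, so E_xy = 2.21·(39/323.68) ≈ 0.266.
E_xy > 0: the goods are substitutes.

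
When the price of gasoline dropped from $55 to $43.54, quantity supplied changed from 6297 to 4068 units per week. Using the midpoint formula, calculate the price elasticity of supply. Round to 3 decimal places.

1.849

%Δq = (4068 − 6297)/[(6297 + 4068)/2] = -2229/5182.5 ≈ -0.4301.
%ΔP = (43.54 − 55)/[(55 + 43.54)/2] = -11.46/49.27 ≈ -0.2326.
Arc elasticity E = %Δq/%ΔP ≈ -0.4301/-0.2326 ≈ 1.849.
|E| > 1: supply is elastic over this range.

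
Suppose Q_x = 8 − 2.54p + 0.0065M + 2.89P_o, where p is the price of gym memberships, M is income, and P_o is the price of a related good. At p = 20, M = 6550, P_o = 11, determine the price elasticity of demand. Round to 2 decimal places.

Q_x = 8 − 2.54(20) + 0.0065(6550) + 2.89(11) = 8 − 50.8 + 42.575 + 31.79 = 31.565.
∂Q_x/∂p = −2.54, so E_p = (−2.54)·(20/31.565) ≈ -1.61.
|E_p| > 1: demand is elastic.

-1.61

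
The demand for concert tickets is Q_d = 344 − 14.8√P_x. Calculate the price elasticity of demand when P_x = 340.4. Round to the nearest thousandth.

-1.925

At P_x = 340.4, Q_d = 70.941.
dQ_d/dP_x = −14.8/(2√P_x) = −14.8/(2·18.4499).
Point elasticity E = (dQ_d/dP_x)·(P_x/Q_d) = -0.4011 × 340.4/70.941 ≈ -1.925.
|E| > 1, so demand is elastic at this price.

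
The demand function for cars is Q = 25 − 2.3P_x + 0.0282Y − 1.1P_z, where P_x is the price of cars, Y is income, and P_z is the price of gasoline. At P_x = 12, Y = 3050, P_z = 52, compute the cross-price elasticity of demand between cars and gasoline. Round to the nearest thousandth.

-2.182

Q = 25 − 2.3(12) + 0.0282(3050) − 1.1(52) = 25 − 27.6 + 86.01 − 57.2 = 26.21.
∂Q/∂P_z = −1.1, so E_xy = -1.1·(52/26.21) ≈ -2.182.
E_xy < 0: the goods are complements.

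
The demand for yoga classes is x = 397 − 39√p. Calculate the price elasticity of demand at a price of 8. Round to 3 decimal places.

-0.192

At p = 8, x = 286.6913.
dx/dp = −39/(2√p) = −39/(2·2.8284).
Point elasticity E = (dx/dp)·(p/x) = -6.8943 × 8/286.6913 ≈ -0.192.
|E| < 1, so demand is inelastic at this price.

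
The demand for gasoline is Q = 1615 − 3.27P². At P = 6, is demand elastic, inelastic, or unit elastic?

inelastic

At P = 6, Q = 1497.28.
dQ/dP = −2·3.27·P = −39.24.
Point elasticity E = (dQ/dP)·(P/Q) = -39.24 × 6/1497.28 ≈ -0.157.
|E| ≈ 0.157 < 1, so demand is inelastic.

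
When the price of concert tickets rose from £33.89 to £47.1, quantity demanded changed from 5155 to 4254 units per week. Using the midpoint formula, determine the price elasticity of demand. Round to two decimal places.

%ΔQ = (4254 − 5155)/[(5155 + 4254)/2] = -901/4704.5 ≈ -0.1915.
%Δp = (47.1 − 33.89)/[(33.89 + 47.1)/2] = 13.21/40.495 ≈ 0.3262.
Arc elasticity E = %ΔQ/%Δp ≈ -0.1915/0.3262 ≈ -0.59.
|E| < 1: demand is inelastic over this range.

-0.59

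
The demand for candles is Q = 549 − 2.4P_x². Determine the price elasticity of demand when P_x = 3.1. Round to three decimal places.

At P_x = 3.1, Q = 525.936.
dQ/dP_x = −2·2.4·P_x = −14.88.
Point elasticity E = (dQ/dP_x)·(P_x/Q) = -14.88 × 3.1/525.936 ≈ -0.088.
|E| < 1, so demand is inelastic at this price.

-0.088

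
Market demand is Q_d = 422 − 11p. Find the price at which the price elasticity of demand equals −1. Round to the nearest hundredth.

For linear demand Q_d = a − bp, E = −bp/(a − bp). |E| = 1 ⇒ bp = a − bp ⇒ p = a/(2b).
p = 422/(2·11) ≈ 19.18.

19.18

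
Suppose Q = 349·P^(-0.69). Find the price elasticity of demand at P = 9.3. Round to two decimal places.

For a Cobb–Douglas (constant-elasticity) form Q = A·P^α·…, the elasticity with respect to P equals the exponent α at every point.
Here the exponent on P is -0.69, so the price elasticity of demand is -0.69.

-0.69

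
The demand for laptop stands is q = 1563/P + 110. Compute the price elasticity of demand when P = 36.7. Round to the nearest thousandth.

At P = 36.7, q = 152.5886.
dq/dP = −1563/P² = −1.1605.
Point elasticity E = (dq/dP)·(P/q) = -1.1605 × 36.7/152.5886 ≈ -0.279.
|E| < 1, so demand is inelastic at this price.

-0.279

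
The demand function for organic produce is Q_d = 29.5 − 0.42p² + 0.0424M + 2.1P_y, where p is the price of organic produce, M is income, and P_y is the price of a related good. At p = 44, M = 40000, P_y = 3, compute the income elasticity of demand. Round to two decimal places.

Evaluating quantity at (p, M, P_y) gives Q_d = 29.5 − 0.42(44)² + 0.0424(40000) + 2.1(3) = 29.5 − 813.12 + 1696 + 6.3 = 918.68.
∂Q_d/∂M = +0.0424, so E_I = 0.0424·(40000/918.68) ≈ 1.85.
E_I > 1: normal good (luxury).

1.85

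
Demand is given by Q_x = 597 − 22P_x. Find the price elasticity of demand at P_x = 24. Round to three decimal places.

At P_x = 24, Q_x = 69.
dQ_x/dP_x = −22.
Point elasticity E = (dQ_x/dP_x)·(P_x/Q_x) = -22 × 24/69 ≈ -7.652.
|E| > 1, so demand is elastic at this price.

-7.652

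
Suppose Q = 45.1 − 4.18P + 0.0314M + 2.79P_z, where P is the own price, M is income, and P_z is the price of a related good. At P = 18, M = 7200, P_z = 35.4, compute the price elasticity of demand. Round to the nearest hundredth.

-0.26

At the given point, Q = 45.1 − 4.18(18) + 0.0314(7200) + 2.79(35.4) = 45.1 − 75.24 + 226.08 + 98.766 = 294.706.
∂Q/∂P = −4.18, so E_p = (−4.18)·(18/294.706) ≈ -0.26.
|E_p| < 1: demand is inelastic.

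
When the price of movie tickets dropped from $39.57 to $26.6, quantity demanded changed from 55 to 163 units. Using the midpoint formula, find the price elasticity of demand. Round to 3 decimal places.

%ΔQ = (163 − 55)/[(55 + 163)/2] = 108/109 ≈ 0.9908.
%ΔP = (26.6 − 39.57)/[(39.57 + 26.6)/2] = -12.97/33.085 ≈ -0.3920.
Arc elasticity E = %ΔQ/%ΔP ≈ 0.9908/-0.3920 ≈ -2.527.
|E| > 1: demand is elastic over this range.

-2.527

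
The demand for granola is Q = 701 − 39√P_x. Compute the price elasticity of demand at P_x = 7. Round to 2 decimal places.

At P_x = 7, Q = 597.8157.
dQ/dP_x = −39/(2√P_x) = −39/(2·2.6458).
Point elasticity E = (dQ/dP_x)·(P_x/Q) = -7.3703 × 7/597.8157 ≈ -0.09.
|E| < 1, so demand is inelastic at this price.

-0.09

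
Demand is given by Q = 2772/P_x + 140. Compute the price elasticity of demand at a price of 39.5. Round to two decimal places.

-0.33

At P_x = 39.5, Q = 210.1772.
dQ/dP_x = −2772/P_x² = −1.7766.
Point elasticity E = (dQ/dP_x)·(P_x/Q) = -1.7766 × 39.5/210.1772 ≈ -0.33.
|E| < 1, so demand is inelastic at this price.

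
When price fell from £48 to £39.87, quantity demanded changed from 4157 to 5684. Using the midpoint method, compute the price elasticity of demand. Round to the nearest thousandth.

-1.677

%ΔQ = (5684 − 4157)/[(4157 + 5684)/2] = 1527/4920.5 ≈ 0.3103.
%Δp = (39.87 − 48)/[(48 + 39.87)/2] = -8.13/43.935 ≈ -0.1850.
Arc elasticity E = %ΔQ/%Δp ≈ 0.3103/-0.1850 ≈ -1.677.
|E| > 1: demand is elastic over this range.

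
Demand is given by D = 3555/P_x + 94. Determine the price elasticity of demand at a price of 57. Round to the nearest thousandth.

At P_x = 57, D = 156.3684.
dD/dP_x = −3555/P_x² = −1.0942.
Point elasticity E = (dD/dP_x)·(P_x/D) = -1.0942 × 57/156.3684 ≈ -0.399.
|E| < 1, so demand is inelastic at this price.

-0.399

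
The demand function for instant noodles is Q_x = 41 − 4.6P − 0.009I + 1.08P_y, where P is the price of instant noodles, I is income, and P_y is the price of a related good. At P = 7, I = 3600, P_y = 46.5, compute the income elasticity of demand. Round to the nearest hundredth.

-1.22

At the given point, Q_x = 41 − 4.6(7) − 0.009(3600) + 1.08(46.5) = 41 − 32.2 − 32.4 + 50.22 = 26.62.
∂Q_x/∂I = −0.009, so E_I = -0.009·(3600/26.62) ≈ -1.22.
E_I < 0: inferior good.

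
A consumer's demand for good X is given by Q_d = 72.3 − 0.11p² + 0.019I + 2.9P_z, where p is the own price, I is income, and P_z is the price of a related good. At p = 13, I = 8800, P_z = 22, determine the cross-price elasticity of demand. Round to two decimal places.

0.22

First evaluate Q_d: 72.3 − 0.11(13)² + 0.019(8800) + 2.9(22) = 72.3 − 18.59 + 167.2 + 63.8 = 284.71.
∂Q_d/∂P_z = +2.9, so E_xy = 2.9·(22/284.71) ≈ 0.22.
E_xy > 0: the goods are substitutes.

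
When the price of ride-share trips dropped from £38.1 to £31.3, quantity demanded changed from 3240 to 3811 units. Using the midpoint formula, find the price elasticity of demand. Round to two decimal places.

%ΔQ = (3811 − 3240)/[(3240 + 3811)/2] = 571/3525.5 ≈ 0.1620.
%ΔP = (31.3 − 38.1)/[(38.1 + 31.3)/2] = -6.8/34.7 ≈ -0.1960.
Arc elasticity E = %ΔQ/%ΔP ≈ 0.1620/-0.1960 ≈ -0.83.
|E| < 1: demand is inelastic over this range.

-0.83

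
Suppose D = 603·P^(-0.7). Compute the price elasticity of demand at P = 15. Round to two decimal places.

-0.70

For a Cobb–Douglas (constant-elasticity) form D = A·P^α·…, the elasticity with respect to P equals the exponent α at every point.
Here the exponent on P is -0.7, so the price elasticity of demand is -0.70.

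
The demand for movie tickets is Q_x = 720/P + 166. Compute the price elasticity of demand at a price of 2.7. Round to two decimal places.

-0.62

At P = 2.7, Q_x = 432.6667.
dQ_x/dP = −720/P² = −98.7654.
Point elasticity E = (dQ_x/dP)·(P/Q_x) = -98.7654 × 2.7/432.6667 ≈ -0.62.
|E| < 1, so demand is inelastic at this price.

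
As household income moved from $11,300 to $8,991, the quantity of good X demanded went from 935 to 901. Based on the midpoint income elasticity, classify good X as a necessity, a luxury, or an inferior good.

necessity

%ΔQ = (901 − 935)/[(935+901)/2] = -34/918 ≈ -0.0370.
%ΔM = (8,991 − 11,300)/[(11,300+8,991)/2] = -2309/10145.5 ≈ -0.2276.
E_I = %ΔQ/%ΔM ≈ 0.163.
E_I ∈ (0,1): normal good (necessity).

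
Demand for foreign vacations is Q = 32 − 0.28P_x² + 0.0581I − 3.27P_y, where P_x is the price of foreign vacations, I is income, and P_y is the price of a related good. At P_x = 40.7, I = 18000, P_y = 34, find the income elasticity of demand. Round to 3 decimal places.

At the given point, Q = 32 − 0.28(40.7)² + 0.0581(18000) − 3.27(34) = 32 − 463.8172 + 1045.8 − 111.18 = 502.8028.
∂Q/∂I = +0.0581, so E_I = 0.0581·(18000/502.8028) ≈ 2.080.
E_I > 1: normal good (luxury).

2.080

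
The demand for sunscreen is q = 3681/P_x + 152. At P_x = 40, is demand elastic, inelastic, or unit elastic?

At P_x = 40, q = 244.025.
dq/dP_x = −3681/P_x² = −2.3006.
Point elasticity E = (dq/dP_x)·(P_x/q) = -2.3006 × 40/244.025 ≈ -0.377.
|E| ≈ 0.377 < 1, so demand is inelastic.

inelastic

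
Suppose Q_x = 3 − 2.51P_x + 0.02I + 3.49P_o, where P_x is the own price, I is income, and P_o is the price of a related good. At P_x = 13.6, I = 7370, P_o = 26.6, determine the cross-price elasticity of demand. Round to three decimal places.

0.444

Evaluating quantity at (P_x, I, P_o) gives Q_x = 3 − 2.51(13.6) + 0.02(7370) + 3.49(26.6) = 3 − 34.136 + 147.4 + 92.834 = 209.098.
∂Q_x/∂P_o = +3.49, so E_xy = 3.49·(26.6/209.098) ≈ 0.444.
E_xy > 0: the goods are substitutes.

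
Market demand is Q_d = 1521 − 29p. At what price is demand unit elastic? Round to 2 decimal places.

For linear demand Q_d = a − bp, E = −bp/(a − bp). |E| = 1 ⇒ bp = a − bp ⇒ p = a/(2b).
p = 1521/(2·29) ≈ 26.22.

26.22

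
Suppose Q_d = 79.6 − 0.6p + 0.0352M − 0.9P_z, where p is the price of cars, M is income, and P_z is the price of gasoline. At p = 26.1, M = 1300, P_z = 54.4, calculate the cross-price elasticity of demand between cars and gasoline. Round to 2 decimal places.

-0.81

At the given point, Q_d = 79.6 − 0.6(26.1) + 0.0352(1300) − 0.9(54.4) = 79.6 − 15.66 + 45.76 − 48.96 = 60.74.
∂Q_d/∂P_z = −0.9, so E_xy = -0.9·(54.4/60.74) ≈ -0.81.
E_xy < 0: the goods are complements.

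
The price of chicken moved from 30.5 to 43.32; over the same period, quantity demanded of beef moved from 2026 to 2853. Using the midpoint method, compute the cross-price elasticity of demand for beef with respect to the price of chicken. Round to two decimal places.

0.98

%ΔQ_x = (2853 − 2026)/[(2026+2853)/2] = 827/2439.5 ≈ 0.3390.
%ΔP_y = (43.32 − 30.5)/[(30.5+43.32)/2] ≈ 0.3473.
E_xy = 0.3390/0.3473 ≈ 0.98.
E_xy > 0, so beef and chicken are substitutes.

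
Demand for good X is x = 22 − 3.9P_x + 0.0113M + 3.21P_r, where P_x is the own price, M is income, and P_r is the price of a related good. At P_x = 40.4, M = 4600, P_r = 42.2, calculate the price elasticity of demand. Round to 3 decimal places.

-3.037

At the given point, x = 22 − 3.9(40.4) + 0.0113(4600) + 3.21(42.2) = 22 − 157.56 + 51.98 + 135.462 = 51.882.
∂x/∂P_x = −3.9, so E_p = (−3.9)·(40.4/51.882) ≈ -3.037.
|E_p| > 1: demand is elastic.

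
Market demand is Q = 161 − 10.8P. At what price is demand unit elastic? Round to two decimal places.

For linear demand Q = a − bP, E = −bP/(a − bP). |E| = 1 ⇒ bP = a − bP ⇒ P = a/(2b).
P = 161/(2·10.8) ≈ 7.45.

7.45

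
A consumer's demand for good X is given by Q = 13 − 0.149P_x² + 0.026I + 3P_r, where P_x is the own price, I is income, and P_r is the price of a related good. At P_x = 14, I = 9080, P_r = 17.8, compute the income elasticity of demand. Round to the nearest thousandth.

At the given point, Q = 13 − 0.149(14)² + 0.026(9080) + 3(17.8) = 13 − 29.204 + 236.08 + 53.4 = 273.276.
∂Q/∂I = +0.026, so E_I = 0.026·(9080/273.276) ≈ 0.864.
E_I ∈ (0,1): normal good (necessity).

0.864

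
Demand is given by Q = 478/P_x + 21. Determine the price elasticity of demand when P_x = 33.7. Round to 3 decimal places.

At P_x = 33.7, Q = 35.184.
dQ/dP_x = −478/P_x² = −0.4209.
Point elasticity E = (dQ/dP_x)·(P_x/Q) = -0.4209 × 33.7/35.184 ≈ -0.403.
|E| < 1, so demand is inelastic at this price.

-0.403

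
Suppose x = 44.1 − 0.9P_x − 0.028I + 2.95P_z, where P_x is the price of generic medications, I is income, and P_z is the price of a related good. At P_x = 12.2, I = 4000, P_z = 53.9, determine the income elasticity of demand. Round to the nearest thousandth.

-1.398

At the given point, x = 44.1 − 0.9(12.2) − 0.028(4000) + 2.95(53.9) = 44.1 − 10.98 − 112 + 159.005 = 80.125.
∂x/∂I = −0.028, so E_I = -0.028·(4000/80.125) ≈ -1.398.
E_I < 0: inferior good.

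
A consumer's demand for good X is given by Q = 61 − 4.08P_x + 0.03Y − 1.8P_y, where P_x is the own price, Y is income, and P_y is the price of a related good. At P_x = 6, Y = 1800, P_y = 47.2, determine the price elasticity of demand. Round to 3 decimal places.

Substituting, Q = 61 − 4.08(6) + 0.03(1800) − 1.8(47.2) = 61 − 24.48 + 54 − 84.96 = 5.56.
∂Q/∂P_x = −4.08, so E_p = (−4.08)·(6/5.56) ≈ -4.403.
|E_p| > 1: demand is elastic.

-4.403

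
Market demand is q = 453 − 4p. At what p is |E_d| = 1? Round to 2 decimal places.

56.63

For linear demand q = a − bp, E = −bp/(a − bp). |E| = 1 ⇒ bp = a − bp ⇒ p = a/(2b).
p = 453/(2·4) ≈ 56.63.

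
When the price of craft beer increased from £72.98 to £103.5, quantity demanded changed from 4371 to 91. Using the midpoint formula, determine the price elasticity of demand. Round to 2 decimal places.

%Δq = (91 − 4371)/[(4371 + 91)/2] = -4280/2231 ≈ -1.9184.
%ΔP = (103.5 − 72.98)/[(72.98 + 103.5)/2] = 30.52/88.24 ≈ 0.3459.
Arc elasticity E = %Δq/%ΔP ≈ -1.9184/0.3459 ≈ -5.55.
|E| > 1: demand is elastic over this range.

-5.55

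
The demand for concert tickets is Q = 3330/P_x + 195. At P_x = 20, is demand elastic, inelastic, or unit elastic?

At P_x = 20, Q = 361.5.
dQ/dP_x = −3330/P_x² = −8.325.
Point elasticity E = (dQ/dP_x)·(P_x/Q) = -8.325 × 20/361.5 ≈ -0.461.
|E| ≈ 0.461 < 1, so demand is inelastic.

inelastic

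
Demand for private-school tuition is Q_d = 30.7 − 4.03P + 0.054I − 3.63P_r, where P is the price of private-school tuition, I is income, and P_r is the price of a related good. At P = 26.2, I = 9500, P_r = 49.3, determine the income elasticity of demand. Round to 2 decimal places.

1.98

Q_d = 30.7 − 4.03(26.2) + 0.054(9500) − 3.63(49.3) = 30.7 − 105.586 + 513 − 178.959 = 259.155.
∂Q_d/∂I = +0.054, so E_I = 0.054·(9500/259.155) ≈ 1.98.
E_I > 1: normal good (luxury).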